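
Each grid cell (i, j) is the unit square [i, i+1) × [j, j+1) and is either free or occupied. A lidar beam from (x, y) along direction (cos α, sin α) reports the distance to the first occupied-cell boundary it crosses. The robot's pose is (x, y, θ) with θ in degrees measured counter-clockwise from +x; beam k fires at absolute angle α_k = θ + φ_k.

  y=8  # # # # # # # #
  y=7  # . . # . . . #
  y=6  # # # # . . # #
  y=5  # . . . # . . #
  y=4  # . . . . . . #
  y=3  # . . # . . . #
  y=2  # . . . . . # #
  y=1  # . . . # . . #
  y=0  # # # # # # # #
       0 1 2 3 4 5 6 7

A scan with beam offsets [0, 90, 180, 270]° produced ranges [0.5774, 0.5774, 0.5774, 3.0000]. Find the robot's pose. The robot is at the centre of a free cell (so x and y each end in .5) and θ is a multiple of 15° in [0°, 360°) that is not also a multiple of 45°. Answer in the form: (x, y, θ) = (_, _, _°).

Enumerate (i+0.5, j+0.5, θ) over the 33 free cells and 16 admissible headings. For each, cast all 4 beams and compare to the given ranges.
  (6.5, 1.5, 330°): beam 3 = 3.0000 ≠ 0.5774 ✗
  (2.5, 4.5, 150°): beam 1 = 1.7321 ≠ 0.5774 ✗
  (1.5, 3.5, 165°): beam 1 = 0.5176 ≠ 0.5774 ✗
  …
  (6.5, 1.5, 240°): r_1=0.5774, r_2=0.5774, r_3=0.5774, r_4=3.0000 — all match ✓
No second candidate reproduces the full scan.

(x, y, θ) = (6.5, 1.5, 240°)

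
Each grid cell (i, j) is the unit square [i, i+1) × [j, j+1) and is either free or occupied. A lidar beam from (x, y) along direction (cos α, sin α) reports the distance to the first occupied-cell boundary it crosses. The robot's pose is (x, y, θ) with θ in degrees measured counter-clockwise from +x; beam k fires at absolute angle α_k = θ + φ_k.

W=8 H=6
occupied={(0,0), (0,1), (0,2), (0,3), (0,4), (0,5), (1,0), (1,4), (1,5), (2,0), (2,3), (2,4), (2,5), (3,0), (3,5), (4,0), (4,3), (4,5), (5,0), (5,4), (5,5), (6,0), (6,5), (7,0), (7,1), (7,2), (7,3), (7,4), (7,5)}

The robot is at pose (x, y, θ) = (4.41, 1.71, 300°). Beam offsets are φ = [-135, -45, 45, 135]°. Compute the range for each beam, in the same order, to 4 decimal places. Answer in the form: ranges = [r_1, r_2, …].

beam 1: φ=-135°, α=165°
  direction (-0.9659, 0.2588); cell (4,1); t to first gridline: x 0.4245, y 1.1205 (then +1.0353 / +3.8637)
    (3,1) via x @ 0.4245
    (3,2) via y @ 1.1205
    (2,2) via x @ 1.4597
    (1,2) via x @ 2.4950
    (0,2) via x @ 3.5303  # hit
  → r_1 = 3.5303
beam 2: φ=-45°, α=255°
  direction (-0.2588, -0.9659); cell (4,1); t to first gridline: x 1.5841, y 0.7350 (then +3.8637 / +1.0353)
    (4,0) via y @ 0.7350  # hit
  → r_2 = 0.7350
beam 3: φ=45°, α=345°
  direction (0.9659, -0.2588); cell (4,1); t to first gridline: x 0.6108, y 2.7432 (then +1.0353 / +3.8637)
    (5,1) via x @ 0.6108
    (6,1) via x @ 1.6461
    (7,1) via x @ 2.6814  # hit
  → r_3 = 2.6814
beam 4: φ=135°, α=75°
  direction (0.2588, 0.9659); cell (4,1); t to first gridline: x 2.2796, y 0.3002 (then +3.8637 / +1.0353)
    (4,2) via y @ 0.3002
    (4,3) via y @ 1.3355  # hit
  → r_4 = 1.3355

ranges = [3.5303, 0.7350, 2.6814, 1.3355]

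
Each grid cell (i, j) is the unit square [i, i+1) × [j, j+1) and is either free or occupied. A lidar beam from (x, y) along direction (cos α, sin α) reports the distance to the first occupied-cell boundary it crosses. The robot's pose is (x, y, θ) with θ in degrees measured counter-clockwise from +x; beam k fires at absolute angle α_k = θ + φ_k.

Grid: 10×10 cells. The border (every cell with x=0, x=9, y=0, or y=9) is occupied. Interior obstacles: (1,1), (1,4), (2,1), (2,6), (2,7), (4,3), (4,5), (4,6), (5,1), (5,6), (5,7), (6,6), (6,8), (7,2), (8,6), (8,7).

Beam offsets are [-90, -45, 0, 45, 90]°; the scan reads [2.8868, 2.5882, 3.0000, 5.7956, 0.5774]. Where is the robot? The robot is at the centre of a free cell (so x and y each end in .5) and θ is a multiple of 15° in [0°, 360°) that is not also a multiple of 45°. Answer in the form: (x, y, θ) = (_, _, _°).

The pose lattice has 48·16 = 768 candidates. Test each by forward raycasting.
  (2.5, 5.5, 255°): beam 1 = 1.5529 ≠ 2.8868 ✗
  (8.5, 3.5, 345°): beam 1 = 2.5882 ≠ 2.8868 ✗
  (8.5, 8.5, 30°): beam 1 = 0.5774 ≠ 2.8868 ✗
  …
  (7.5, 3.5, 150°): r_1=2.8868, r_2=2.5882, r_3=3.0000, r_4=5.7956, r_5=0.5774 — all match ✓
Only this pose fits every beam.

(x, y, θ) = (7.5, 3.5, 150°)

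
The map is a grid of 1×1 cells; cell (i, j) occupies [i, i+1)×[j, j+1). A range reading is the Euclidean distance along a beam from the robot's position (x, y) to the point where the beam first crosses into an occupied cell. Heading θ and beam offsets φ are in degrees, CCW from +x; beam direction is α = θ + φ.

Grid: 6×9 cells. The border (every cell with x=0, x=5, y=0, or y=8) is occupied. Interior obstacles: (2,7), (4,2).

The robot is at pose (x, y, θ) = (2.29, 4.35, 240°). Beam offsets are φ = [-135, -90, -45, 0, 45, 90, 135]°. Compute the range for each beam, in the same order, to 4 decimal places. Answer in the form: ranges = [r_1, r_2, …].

ranges = [3.7788, 1.4896, 1.3355, 2.5800, 3.4682, 2.7000, 2.8056]

beam 1: φ=-135°, α=105°
  cosα=-0.2588 sinα=0.9659 | (2,4) | tMaxX 1.1205 tMaxY 0.6729 | tΔX 3.8637 tΔY 1.0353
    t=0.6729 [y] (2,5)
    t=1.1205 [x] (1,5)
    t=1.7082 [y] (1,6)
    t=2.7435 [y] (1,7)
    t=3.7788 [y] (1,8) — stop
  → r_1 = 3.7788
beam 2: φ=-90°, α=150°
  cosα=-0.8660 sinα=0.5000 | (2,4) | tMaxX 0.3349 tMaxY 1.3000 | tΔX 1.1547 tΔY 2.0000
    t=0.3349 [x] (1,4)
    t=1.3000 [y] (1,5)
    t=1.4896 [x] (0,5) — stop
  → r_2 = 1.4896
beam 3: φ=-45°, α=195°
  cosα=-0.9659 sinα=-0.2588 | (2,4) | tMaxX 0.3002 tMaxY 1.3523 | tΔX 1.0353 tΔY 3.8637
    t=0.3002 [x] (1,4)
    t=1.3355 [x] (0,4) — stop
  → r_3 = 1.3355
beam 4: φ=0°, α=240°
  cosα=-0.5000 sinα=-0.8660 | (2,4) | tMaxX 0.5800 tMaxY 0.4041 | tΔX 2.0000 tΔY 1.1547
    t=0.4041 [y] (2,3)
    t=0.5800 [x] (1,3)
    t=1.5588 [y] (1,2)
    t=2.5800 [x] (0,2) — stop
  → r_4 = 2.5800
beam 5: φ=45°, α=285°
  cosα=0.2588 sinα=-0.9659 | (2,4) | tMaxX 2.7432 tMaxY 0.3623 | tΔX 3.8637 tΔY 1.0353
    t=0.3623 [y] (2,3)
    t=1.3976 [y] (2,2)
    t=2.4329 [y] (2,1)
    t=2.7432 [x] (3,1)
    t=3.4682 [y] (3,0) — stop
  → r_5 = 3.4682
beam 6: φ=90°, α=330°
  cosα=0.8660 sinα=-0.5000 | (2,4) | tMaxX 0.8198 tMaxY 0.7000 | tΔX 1.1547 tΔY 2.0000
    t=0.7000 [y] (2,3)
    t=0.8198 [x] (3,3)
    t=1.9745 [x] (4,3)
    t=2.7000 [y] (4,2) — stop
  → r_6 = 2.7000
beam 7: φ=135°, α=15°
  cosα=0.9659 sinα=0.2588 | (2,4) | tMaxX 0.7350 tMaxY 2.5114 | tΔX 1.0353 tΔY 3.8637
    t=0.7350 [x] (3,4)
    t=1.7703 [x] (4,4)
    t=2.5114 [y] (4,5)
    t=2.8056 [x] (5,5) — stop
  → r_7 = 2.8056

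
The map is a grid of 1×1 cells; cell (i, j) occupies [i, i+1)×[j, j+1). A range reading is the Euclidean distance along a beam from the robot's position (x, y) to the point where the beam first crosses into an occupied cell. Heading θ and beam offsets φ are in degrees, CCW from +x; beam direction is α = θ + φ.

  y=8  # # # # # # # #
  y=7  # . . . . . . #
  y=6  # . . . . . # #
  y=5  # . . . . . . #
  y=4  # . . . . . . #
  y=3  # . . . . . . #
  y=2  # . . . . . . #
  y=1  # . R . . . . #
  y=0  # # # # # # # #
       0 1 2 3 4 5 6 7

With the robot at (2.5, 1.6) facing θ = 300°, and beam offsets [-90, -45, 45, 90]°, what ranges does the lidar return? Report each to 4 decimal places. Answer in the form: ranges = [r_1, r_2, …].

beam 1: φ=-90°, α=210°
  dir = (cos 210°, sin 210°) = (-0.8660, -0.5000); from cell (2,1)
  next x-line at t=0.5774, next y-line at t=1.2000; Δt_x=1.1547, Δt_y=2.0000
    x: enter (1,1) at t=0.5774
    y: enter (1,0) at t=1.2000 ← occupied
  → r_1 = 1.2000
beam 2: φ=-45°, α=255°
  dir = (cos 255°, sin 255°) = (-0.2588, -0.9659); from cell (2,1)
  next x-line at t=1.9319, next y-line at t=0.6212; Δt_x=3.8637, Δt_y=1.0353
    y: enter (2,0) at t=0.6212 ← occupied
  → r_2 = 0.6212
beam 3: φ=45°, α=345°
  dir = (cos 345°, sin 345°) = (0.9659, -0.2588); from cell (2,1)
  next x-line at t=0.5176, next y-line at t=2.3182; Δt_x=1.0353, Δt_y=3.8637
    x: enter (3,1) at t=0.5176
    x: enter (4,1) at t=1.5529
    y: enter (4,0) at t=2.3182 ← occupied
  → r_3 = 2.3182
beam 4: φ=90°, α=30°
  dir = (cos 30°, sin 30°) = (0.8660, 0.5000); from cell (2,1)
  next x-line at t=0.5774, next y-line at t=0.8000; Δt_x=1.1547, Δt_y=2.0000
    x: enter (3,1) at t=0.5774
    y: enter (3,2) at t=0.8000
    x: enter (4,2) at t=1.7321
    y: enter (4,3) at t=2.8000
    x: enter (5,3) at t=2.8868
    x: enter (6,3) at t=4.0415
    y: enter (6,4) at t=4.8000
    x: enter (7,4) at t=5.1962 ← occupied
  → r_4 = 5.1962

ranges = [1.2000, 0.6212, 2.3182, 5.1962]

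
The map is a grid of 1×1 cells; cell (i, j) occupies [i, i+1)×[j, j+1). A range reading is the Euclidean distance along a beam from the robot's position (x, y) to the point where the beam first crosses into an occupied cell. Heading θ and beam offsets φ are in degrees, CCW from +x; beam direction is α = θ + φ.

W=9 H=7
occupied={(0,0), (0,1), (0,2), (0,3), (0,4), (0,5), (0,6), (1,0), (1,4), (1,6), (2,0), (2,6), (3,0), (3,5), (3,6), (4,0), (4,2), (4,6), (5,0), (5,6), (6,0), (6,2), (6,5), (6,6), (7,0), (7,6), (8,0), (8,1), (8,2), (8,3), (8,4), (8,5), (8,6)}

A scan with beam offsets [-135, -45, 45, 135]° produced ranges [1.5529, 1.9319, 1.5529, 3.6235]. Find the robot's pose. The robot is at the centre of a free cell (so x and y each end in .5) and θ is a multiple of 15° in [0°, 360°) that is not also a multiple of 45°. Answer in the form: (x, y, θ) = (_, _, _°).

(x, y, θ) = (4.5, 4.5, 60°)

Candidates: 30 free-cell centres × 16 headings = 480 poses. Raycast each; keep the one whose scan matches to 4 dp.
  (3.5, 1.5, 30°): beam 1 = 0.5176 ≠ 1.5529 ✗
  (1.5, 2.5, 330°): beam 1 = 0.5176 ≠ 1.5529 ✗
  (1.5, 2.5, 105°): beam 1 = 3.0000 ≠ 1.5529 ✗
  (4.5, 4.5, 300°): beam 1 = 3.6235 ≠ 1.5529 ✗
  …
  (4.5, 4.5, 60°): r_1=1.5529, r_2=1.9319, r_3=1.5529, r_4=3.6235 — all match ✓
No second candidate reproduces the full scan.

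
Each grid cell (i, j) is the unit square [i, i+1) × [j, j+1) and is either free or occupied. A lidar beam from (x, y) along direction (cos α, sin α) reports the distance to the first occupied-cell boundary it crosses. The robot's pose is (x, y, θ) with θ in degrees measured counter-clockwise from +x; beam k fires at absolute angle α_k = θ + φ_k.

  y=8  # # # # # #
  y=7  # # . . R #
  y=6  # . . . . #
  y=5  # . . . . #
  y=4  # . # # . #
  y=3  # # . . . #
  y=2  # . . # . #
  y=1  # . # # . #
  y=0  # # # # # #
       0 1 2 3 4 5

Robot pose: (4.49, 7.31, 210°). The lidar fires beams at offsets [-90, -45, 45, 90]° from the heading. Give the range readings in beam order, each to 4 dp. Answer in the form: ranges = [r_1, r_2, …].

beam 1: φ=-90°, α=120°
  dir = (cos 120°, sin 120°) = (-0.5000, 0.8660); from cell (4,7)
  next x-line at t=0.9800, next y-line at t=0.7967; Δt_x=2.0000, Δt_y=1.1547
    y: enter (4,8) at t=0.7967 ← occupied
  → r_1 = 0.7967
beam 2: φ=-45°, α=165°
  dir = (cos 165°, sin 165°) = (-0.9659, 0.2588); from cell (4,7)
  next x-line at t=0.5073, next y-line at t=2.6660; Δt_x=1.0353, Δt_y=3.8637
    x: enter (3,7) at t=0.5073
    x: enter (2,7) at t=1.5426
    x: enter (1,7) at t=2.5778 ← occupied
  → r_2 = 2.5778
beam 3: φ=45°, α=255°
  dir = (cos 255°, sin 255°) = (-0.2588, -0.9659); from cell (4,7)
  next x-line at t=1.8932, next y-line at t=0.3209; Δt_x=3.8637, Δt_y=1.0353
    y: enter (4,6) at t=0.3209
    y: enter (4,5) at t=1.3562
    x: enter (3,5) at t=1.8932
    y: enter (3,4) at t=2.3915 ← occupied
  → r_3 = 2.3915
beam 4: φ=90°, α=300°
  dir = (cos 300°, sin 300°) = (0.5000, -0.8660); from cell (4,7)
  next x-line at t=1.0200, next y-line at t=0.3580; Δt_x=2.0000, Δt_y=1.1547
    y: enter (4,6) at t=0.3580
    x: enter (5,6) at t=1.0200 ← occupied
  → r_4 = 1.0200

ranges = [0.7967, 2.5778, 2.3915, 1.0200]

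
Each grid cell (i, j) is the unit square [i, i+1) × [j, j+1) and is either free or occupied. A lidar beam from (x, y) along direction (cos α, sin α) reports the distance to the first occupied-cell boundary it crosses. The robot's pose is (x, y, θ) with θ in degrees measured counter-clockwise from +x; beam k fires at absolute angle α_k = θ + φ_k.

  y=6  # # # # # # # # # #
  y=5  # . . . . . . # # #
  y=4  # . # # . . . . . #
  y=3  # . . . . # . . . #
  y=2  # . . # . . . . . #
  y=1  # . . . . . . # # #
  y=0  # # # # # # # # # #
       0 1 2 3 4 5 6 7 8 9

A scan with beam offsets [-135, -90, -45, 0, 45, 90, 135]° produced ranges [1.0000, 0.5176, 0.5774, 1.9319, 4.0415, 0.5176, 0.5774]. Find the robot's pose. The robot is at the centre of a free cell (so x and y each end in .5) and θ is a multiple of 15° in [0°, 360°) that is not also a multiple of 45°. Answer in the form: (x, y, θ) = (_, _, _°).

(x, y, θ) = (1.5, 4.5, 255°)

Candidates: 32 free-cell centres × 16 headings = 512 poses. Raycast each; keep the one whose scan matches to 4 dp.
  (8.5, 3.5, 285°): beam 1 = 5.0000 ≠ 1.0000 ✗
  (5.5, 1.5, 75°): beam 1 = 0.5774 ≠ 1.0000 ✗
  (1.5, 2.5, 240°): beam 1 = 1.9319 ≠ 1.0000 ✗
  (8.5, 3.5, 120°): beam 1 = 0.5176 ≠ 1.0000 ✗
  (2.5, 5.5, 30°): beam 1 = 0.5176 ≠ 1.0000 ✗
  …
  (1.5, 4.5, 255°): r_1=1.0000, r_2=0.5176, r_3=0.5774, r_4=1.9319, r_5=4.0415, r_6=0.5176, r_7=0.5774 — all match ✓
Unique over the lattice → pose = (1.5, 4.5, 255°).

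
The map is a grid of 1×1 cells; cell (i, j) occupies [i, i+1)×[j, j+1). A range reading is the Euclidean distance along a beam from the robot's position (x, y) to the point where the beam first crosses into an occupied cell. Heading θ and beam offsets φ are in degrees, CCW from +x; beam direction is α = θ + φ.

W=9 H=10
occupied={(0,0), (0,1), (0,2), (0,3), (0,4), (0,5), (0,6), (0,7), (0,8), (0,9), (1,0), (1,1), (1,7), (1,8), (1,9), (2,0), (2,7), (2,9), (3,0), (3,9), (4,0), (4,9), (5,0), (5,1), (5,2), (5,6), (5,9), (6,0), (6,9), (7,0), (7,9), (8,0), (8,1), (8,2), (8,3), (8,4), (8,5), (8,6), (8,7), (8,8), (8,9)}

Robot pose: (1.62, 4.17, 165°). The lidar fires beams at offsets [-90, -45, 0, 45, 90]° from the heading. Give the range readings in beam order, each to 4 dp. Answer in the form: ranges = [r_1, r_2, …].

ranges = [2.9298, 1.2400, 0.6419, 0.7159, 2.2465]

beam 1: φ=-90°, α=75°
  d=(0.2588,0.9659)  start (1,4)  tX=1.4682 tY=0.8593  stride 1/|dx|=3.8637 1/|dy|=1.0353
    cross y-line → (1,5), t=0.8593
    cross x-line → (2,5), t=1.4682
    cross y-line → (2,6), t=1.8946
    cross y-line → (2,7), t=2.9298 (wall)
  → r_1 = 2.9298
beam 2: φ=-45°, α=120°
  d=(-0.5000,0.8660)  start (1,4)  tX=1.2400 tY=0.9584  stride 1/|dx|=2.0000 1/|dy|=1.1547
    cross y-line → (1,5), t=0.9584
    cross x-line → (0,5), t=1.2400 (wall)
  → r_2 = 1.2400
beam 3: φ=0°, α=165°
  d=(-0.9659,0.2588)  start (1,4)  tX=0.6419 tY=3.2069  stride 1/|dx|=1.0353 1/|dy|=3.8637
    cross x-line → (0,4), t=0.6419 (wall)
  → r_3 = 0.6419
beam 4: φ=45°, α=210°
  d=(-0.8660,-0.5000)  start (1,4)  tX=0.7159 tY=0.3400  stride 1/|dx|=1.1547 1/|dy|=2.0000
    cross y-line → (1,3), t=0.3400
    cross x-line → (0,3), t=0.7159 (wall)
  → r_4 = 0.7159
beam 5: φ=90°, α=255°
  d=(-0.2588,-0.9659)  start (1,4)  tX=2.3955 tY=0.1760  stride 1/|dx|=3.8637 1/|dy|=1.0353
    cross y-line → (1,3), t=0.1760
    cross y-line → (1,2), t=1.2113
    cross y-line → (1,1), t=2.2465 (wall)
  → r_5 = 2.2465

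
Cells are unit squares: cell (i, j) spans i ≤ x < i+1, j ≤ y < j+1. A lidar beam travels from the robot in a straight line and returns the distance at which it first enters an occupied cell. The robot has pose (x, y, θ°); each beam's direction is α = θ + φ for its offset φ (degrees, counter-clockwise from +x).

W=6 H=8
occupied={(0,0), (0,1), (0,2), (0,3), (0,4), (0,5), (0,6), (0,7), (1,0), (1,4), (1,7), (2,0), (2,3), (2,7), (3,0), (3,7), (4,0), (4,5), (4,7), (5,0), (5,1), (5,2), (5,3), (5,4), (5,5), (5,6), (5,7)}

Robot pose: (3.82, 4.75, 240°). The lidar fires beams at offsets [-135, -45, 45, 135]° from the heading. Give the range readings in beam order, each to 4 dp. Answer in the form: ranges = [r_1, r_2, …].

ranges = [2.3294, 1.8842, 3.8823, 0.9659]

beam 1: φ=-135°, α=105°
  direction (-0.2588, 0.9659); cell (3,4); t to first gridline: x 3.1682, y 0.2588 (then +3.8637 / +1.0353)
    (3,5) via y @ 0.2588
    (3,6) via y @ 1.2941
    (3,7) via y @ 2.3294  # hit
  → r_1 = 2.3294
beam 2: φ=-45°, α=195°
  direction (-0.9659, -0.2588); cell (3,4); t to first gridline: x 0.8489, y 2.8978 (then +1.0353 / +3.8637)
    (2,4) via x @ 0.8489
    (1,4) via x @ 1.8842  # hit
  → r_2 = 1.8842
beam 3: φ=45°, α=285°
  direction (0.2588, -0.9659); cell (3,4); t to first gridline: x 0.6955, y 0.7765 (then +3.8637 / +1.0353)
    (4,4) via x @ 0.6955
    (4,3) via y @ 0.7765
    (4,2) via y @ 1.8117
    (4,1) via y @ 2.8470
    (4,0) via y @ 3.8823  # hit
  → r_3 = 3.8823
beam 4: φ=135°, α=15°
  direction (0.9659, 0.2588); cell (3,4); t to first gridline: x 0.1863, y 0.9659 (then +1.0353 / +3.8637)
    (4,4) via x @ 0.1863
    (4,5) via y @ 0.9659  # hit
  → r_4 = 0.9659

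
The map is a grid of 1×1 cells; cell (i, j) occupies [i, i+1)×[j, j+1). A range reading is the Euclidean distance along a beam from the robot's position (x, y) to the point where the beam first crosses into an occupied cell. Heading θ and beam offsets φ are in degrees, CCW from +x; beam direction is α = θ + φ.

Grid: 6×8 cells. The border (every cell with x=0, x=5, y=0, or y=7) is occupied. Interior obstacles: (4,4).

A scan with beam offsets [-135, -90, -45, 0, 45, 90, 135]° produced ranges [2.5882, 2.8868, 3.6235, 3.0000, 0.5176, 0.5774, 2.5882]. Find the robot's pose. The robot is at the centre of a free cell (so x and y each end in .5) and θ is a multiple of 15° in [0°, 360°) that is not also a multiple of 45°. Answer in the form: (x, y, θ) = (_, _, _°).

(x, y, θ) = (3.5, 4.5, 300°)

Candidates: 23 free-cell centres × 16 headings = 368 poses. Raycast each; keep the one whose scan matches to 4 dp.
  (2.5, 6.5, 105°): beam 1 = 2.8868 ≠ 2.5882 ✗
  (1.5, 1.5, 120°): beam 1 = 1.9319 ≠ 2.5882 ✗
  (1.5, 3.5, 120°): beam 1 = 3.6235 ≠ 2.5882 ✗
  (3.5, 4.5, 285°): beam 1 = 2.8868 ≠ 2.5882 ✗
  …
  (3.5, 4.5, 300°): r_1=2.5882, r_2=2.8868, r_3=3.6235, r_4=3.0000, r_5=0.5176, r_6=0.5774, r_7=2.5882 — all match ✓
Unique over the lattice → pose = (3.5, 4.5, 300°).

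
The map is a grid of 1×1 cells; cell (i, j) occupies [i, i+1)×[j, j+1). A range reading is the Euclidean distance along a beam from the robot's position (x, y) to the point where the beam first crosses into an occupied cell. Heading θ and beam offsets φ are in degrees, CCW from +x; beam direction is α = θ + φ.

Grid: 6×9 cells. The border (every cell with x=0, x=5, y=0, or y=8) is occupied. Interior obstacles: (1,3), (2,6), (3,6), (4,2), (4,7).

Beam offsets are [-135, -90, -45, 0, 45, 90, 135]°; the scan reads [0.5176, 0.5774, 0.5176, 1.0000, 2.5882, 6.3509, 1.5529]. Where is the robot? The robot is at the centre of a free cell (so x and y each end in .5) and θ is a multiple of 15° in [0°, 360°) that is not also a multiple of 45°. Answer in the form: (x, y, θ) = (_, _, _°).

Candidates: 23 free-cell centres × 16 headings = 368 poses. Raycast each; keep the one whose scan matches to 4 dp.
  (3.5, 1.5, 285°): beam 1 = 2.8868 ≠ 0.5176 ✗
  (4.5, 5.5, 345°): beam 1 = 3.0000 ≠ 0.5176 ✗
  (1.5, 5.5, 75°): beam 1 = 5.1962 ≠ 0.5176 ✗
  (2.5, 4.5, 105°): beam 1 = 2.8868 ≠ 0.5176 ✗
  …
  (1.5, 1.5, 330°): r_1=0.5176, r_2=0.5774, r_3=0.5176, r_4=1.0000, r_5=2.5882, r_6=6.3509, r_7=1.5529 — all match ✓
No second candidate reproduces the full scan.

(x, y, θ) = (1.5, 1.5, 330°)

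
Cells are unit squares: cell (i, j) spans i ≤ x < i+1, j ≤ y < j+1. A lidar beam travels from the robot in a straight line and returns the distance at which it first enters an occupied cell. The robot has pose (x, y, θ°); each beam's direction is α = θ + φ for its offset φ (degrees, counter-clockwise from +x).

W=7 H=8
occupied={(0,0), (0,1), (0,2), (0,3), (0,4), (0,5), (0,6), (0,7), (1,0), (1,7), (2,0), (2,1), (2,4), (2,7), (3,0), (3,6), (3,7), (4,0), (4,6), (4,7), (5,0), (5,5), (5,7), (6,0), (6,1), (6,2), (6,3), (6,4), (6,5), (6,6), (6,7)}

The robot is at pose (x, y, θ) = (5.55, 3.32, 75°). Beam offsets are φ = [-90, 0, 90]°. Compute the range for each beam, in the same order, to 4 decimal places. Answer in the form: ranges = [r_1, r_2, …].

beam 1: φ=-90°, α=345°
  direction (0.9659, -0.2588); cell (5,3); t to first gridline: x 0.4659, y 1.2364 (then +1.0353 / +3.8637)
    (6,3) via x @ 0.4659  # hit
  → r_1 = 0.4659
beam 2: φ=0°, α=75°
  direction (0.2588, 0.9659); cell (5,3); t to first gridline: x 1.7387, y 0.7040 (then +3.8637 / +1.0353)
    (5,4) via y @ 0.7040
    (6,4) via x @ 1.7387  # hit
  → r_2 = 1.7387
beam 3: φ=90°, α=165°
  direction (-0.9659, 0.2588); cell (5,3); t to first gridline: x 0.5694, y 2.6273 (then +1.0353 / +3.8637)
    (4,3) via x @ 0.5694
    (3,3) via x @ 1.6047
    (3,4) via y @ 2.6273
    (2,4) via x @ 2.6400  # hit
  → r_3 = 2.6400

ranges = [0.4659, 1.7387, 2.6400]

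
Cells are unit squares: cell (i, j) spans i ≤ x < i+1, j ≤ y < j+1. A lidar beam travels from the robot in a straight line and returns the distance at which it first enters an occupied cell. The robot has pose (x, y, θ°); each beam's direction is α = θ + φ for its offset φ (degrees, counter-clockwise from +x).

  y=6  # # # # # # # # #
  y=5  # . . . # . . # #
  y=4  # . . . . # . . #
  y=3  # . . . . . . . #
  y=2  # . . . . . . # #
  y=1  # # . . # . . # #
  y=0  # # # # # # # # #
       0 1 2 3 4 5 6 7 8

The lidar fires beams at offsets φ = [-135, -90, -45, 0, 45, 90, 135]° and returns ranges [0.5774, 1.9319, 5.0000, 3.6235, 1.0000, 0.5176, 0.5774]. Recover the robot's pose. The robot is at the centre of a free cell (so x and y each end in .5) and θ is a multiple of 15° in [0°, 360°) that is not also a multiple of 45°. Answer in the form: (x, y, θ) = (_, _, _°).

(x, y, θ) = (1.5, 5.5, 345°)

Enumerate (i+0.5, j+0.5, θ) over the 28 free cells and 16 admissible headings. For each, cast all 7 beams and compare to the given ranges.
  (1.5, 4.5, 60°): beam 1 = 3.6235 ≠ 0.5774 ✗
  (7.5, 4.5, 105°): beam 2 = 0.5176 ≠ 1.9319 ✗
  (6.5, 3.5, 285°): beam 1 = 1.0000 ≠ 0.5774 ✗
  …
  (1.5, 5.5, 345°): r_1=0.5774, r_2=1.9319, r_3=5.0000, r_4=3.6235, r_5=1.0000, r_6=0.5176, r_7=0.5774 — all match ✓
No second candidate reproduces the full scan.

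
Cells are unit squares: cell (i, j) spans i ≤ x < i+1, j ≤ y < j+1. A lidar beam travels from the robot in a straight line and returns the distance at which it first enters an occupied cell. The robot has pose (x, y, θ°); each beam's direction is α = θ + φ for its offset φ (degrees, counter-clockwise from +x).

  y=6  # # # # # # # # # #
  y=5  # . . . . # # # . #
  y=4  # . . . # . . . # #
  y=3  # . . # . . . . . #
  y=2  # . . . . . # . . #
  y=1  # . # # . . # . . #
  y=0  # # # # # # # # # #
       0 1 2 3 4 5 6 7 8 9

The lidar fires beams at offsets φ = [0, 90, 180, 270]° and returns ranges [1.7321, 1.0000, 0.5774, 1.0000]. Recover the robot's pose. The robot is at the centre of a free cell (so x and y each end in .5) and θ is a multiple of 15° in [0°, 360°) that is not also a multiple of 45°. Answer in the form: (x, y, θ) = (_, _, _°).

(x, y, θ) = (1.5, 2.5, 30°)

Candidates: 30 free-cell centres × 16 headings = 480 poses. Raycast each; keep the one whose scan matches to 4 dp.
  (1.5, 3.5, 210°): beam 1 = 0.5774 ≠ 1.7321 ✗
  (5.5, 2.5, 285°): beam 1 = 1.5529 ≠ 1.7321 ✗
  (4.5, 1.5, 330°): beam 1 = 1.0000 ≠ 1.7321 ✗
  …
  (1.5, 2.5, 30°): r_1=1.7321, r_2=1.0000, r_3=0.5774, r_4=1.0000 — all match ✓
Unique over the lattice → pose = (1.5, 2.5, 30°).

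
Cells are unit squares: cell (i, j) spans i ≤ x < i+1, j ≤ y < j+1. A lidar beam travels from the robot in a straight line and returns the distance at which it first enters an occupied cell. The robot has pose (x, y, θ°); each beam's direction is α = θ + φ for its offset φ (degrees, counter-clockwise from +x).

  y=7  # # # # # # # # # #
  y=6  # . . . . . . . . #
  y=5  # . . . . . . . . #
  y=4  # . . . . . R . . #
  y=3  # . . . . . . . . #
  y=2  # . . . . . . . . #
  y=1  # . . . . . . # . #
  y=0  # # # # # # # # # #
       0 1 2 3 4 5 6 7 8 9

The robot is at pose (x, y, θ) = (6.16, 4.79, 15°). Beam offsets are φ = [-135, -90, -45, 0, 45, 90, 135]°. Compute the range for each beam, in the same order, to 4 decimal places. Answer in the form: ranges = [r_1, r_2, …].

beam 1: φ=-135°, α=240°
  direction (-0.5000, -0.8660); cell (6,4); t to first gridline: x 0.3200, y 0.9122 (then +2.0000 / +1.1547)
    (5,4) via x @ 0.3200
    (5,3) via y @ 0.9122
    (5,2) via y @ 2.0669
    (4,2) via x @ 2.3200
    (4,1) via y @ 3.2216
    (3,1) via x @ 4.3200
    (3,0) via y @ 4.3763  # hit
  → r_1 = 4.3763
beam 2: φ=-90°, α=285°
  direction (0.2588, -0.9659); cell (6,4); t to first gridline: x 3.2455, y 0.8179 (then +3.8637 / +1.0353)
    (6,3) via y @ 0.8179
    (6,2) via y @ 1.8531
    (6,1) via y @ 2.8884
    (7,1) via x @ 3.2455  # hit
  → r_2 = 3.2455
beam 3: φ=-45°, α=330°
  direction (0.8660, -0.5000); cell (6,4); t to first gridline: x 0.9699, y 1.5800 (then +1.1547 / +2.0000)
    (7,4) via x @ 0.9699
    (7,3) via y @ 1.5800
    (8,3) via x @ 2.1246
    (9,3) via x @ 3.2793  # hit
  → r_3 = 3.2793
beam 4: φ=0°, α=15°
  direction (0.9659, 0.2588); cell (6,4); t to first gridline: x 0.8696, y 0.8114 (then +1.0353 / +3.8637)
    (6,5) via y @ 0.8114
    (7,5) via x @ 0.8696
    (8,5) via x @ 1.9049
    (9,5) via x @ 2.9402  # hit
  → r_4 = 2.9402
beam 5: φ=45°, α=60°
  direction (0.5000, 0.8660); cell (6,4); t to first gridline: x 1.6800, y 0.2425 (then +2.0000 / +1.1547)
    (6,5) via y @ 0.2425
    (6,6) via y @ 1.3972
    (7,6) via x @ 1.6800
    (7,7) via y @ 2.5519  # hit
  → r_5 = 2.5519
beam 6: φ=90°, α=105°
  direction (-0.2588, 0.9659); cell (6,4); t to first gridline: x 0.6182, y 0.2174 (then +3.8637 / +1.0353)
    (6,5) via y @ 0.2174
    (5,5) via x @ 0.6182
    (5,6) via y @ 1.2527
    (5,7) via y @ 2.2880  # hit
  → r_6 = 2.2880
beam 7: φ=135°, α=150°
  direction (-0.8660, 0.5000); cell (6,4); t to first gridline: x 0.1848, y 0.4200 (then +1.1547 / +2.0000)
    (5,4) via x @ 0.1848
    (5,5) via y @ 0.4200
    (4,5) via x @ 1.3395
    (4,6) via y @ 2.4200
    (3,6) via x @ 2.4942
    (2,6) via x @ 3.6489
    (2,7) via y @ 4.4200  # hit
  → r_7 = 4.4200

ranges = [4.3763, 3.2455, 3.2793, 2.9402, 2.5519, 2.2880, 4.4200]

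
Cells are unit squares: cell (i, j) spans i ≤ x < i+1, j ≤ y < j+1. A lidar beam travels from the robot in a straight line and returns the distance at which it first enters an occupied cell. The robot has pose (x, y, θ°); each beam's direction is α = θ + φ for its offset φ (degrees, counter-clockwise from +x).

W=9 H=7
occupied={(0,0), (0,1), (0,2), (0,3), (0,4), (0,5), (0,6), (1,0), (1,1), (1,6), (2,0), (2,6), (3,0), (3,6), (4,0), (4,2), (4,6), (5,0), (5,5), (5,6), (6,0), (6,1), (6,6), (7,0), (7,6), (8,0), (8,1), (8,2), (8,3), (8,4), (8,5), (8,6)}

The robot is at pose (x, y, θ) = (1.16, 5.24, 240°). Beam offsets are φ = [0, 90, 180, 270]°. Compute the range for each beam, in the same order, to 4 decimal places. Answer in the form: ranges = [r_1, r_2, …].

ranges = [0.3200, 6.4800, 0.8776, 0.1848]

beam 1: φ=0°, α=240°
  d=(-0.5000,-0.8660)  start (1,5)  tX=0.3200 tY=0.2771  stride 1/|dx|=2.0000 1/|dy|=1.1547
    cross y-line → (1,4), t=0.2771
    cross x-line → (0,4), t=0.3200 (wall)
  → r_1 = 0.3200
beam 2: φ=90°, α=330°
  d=(0.8660,-0.5000)  start (1,5)  tX=0.9699 tY=0.4800  stride 1/|dx|=1.1547 1/|dy|=2.0000
    cross y-line → (1,4), t=0.4800
    cross x-line → (2,4), t=0.9699
    cross x-line → (3,4), t=2.1246
    cross y-line → (3,3), t=2.4800
    cross x-line → (4,3), t=3.2793
    cross x-line → (5,3), t=4.4341
    cross y-line → (5,2), t=4.4800
    cross x-line → (6,2), t=5.5888
    cross y-line → (6,1), t=6.4800 (wall)
  → r_2 = 6.4800
beam 3: φ=180°, α=60°
  d=(0.5000,0.8660)  start (1,5)  tX=1.6800 tY=0.8776  stride 1/|dx|=2.0000 1/|dy|=1.1547
    cross y-line → (1,6), t=0.8776 (wall)
  → r_3 = 0.8776
beam 4: φ=270°, α=150°
  d=(-0.8660,0.5000)  start (1,5)  tX=0.1848 tY=1.5200  stride 1/|dx|=1.1547 1/|dy|=2.0000
    cross x-line → (0,5), t=0.1848 (wall)
  → r_4 = 0.1848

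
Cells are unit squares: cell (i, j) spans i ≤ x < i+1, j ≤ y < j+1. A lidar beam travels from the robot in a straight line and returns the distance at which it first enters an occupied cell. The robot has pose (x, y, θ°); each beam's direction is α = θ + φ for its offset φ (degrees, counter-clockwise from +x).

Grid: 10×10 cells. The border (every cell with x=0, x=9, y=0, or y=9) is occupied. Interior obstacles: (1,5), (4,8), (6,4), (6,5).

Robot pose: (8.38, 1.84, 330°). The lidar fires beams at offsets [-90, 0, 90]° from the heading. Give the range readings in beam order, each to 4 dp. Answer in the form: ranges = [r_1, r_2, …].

beam 1: φ=-90°, α=240°
  dir = (cos 240°, sin 240°) = (-0.5000, -0.8660); from cell (8,1)
  next x-line at t=0.7600, next y-line at t=0.9699; Δt_x=2.0000, Δt_y=1.1547
    x: enter (7,1) at t=0.7600
    y: enter (7,0) at t=0.9699 ← occupied
  → r_1 = 0.9699
beam 2: φ=0°, α=330°
  dir = (cos 330°, sin 330°) = (0.8660, -0.5000); from cell (8,1)
  next x-line at t=0.7159, next y-line at t=1.6800; Δt_x=1.1547, Δt_y=2.0000
    x: enter (9,1) at t=0.7159 ← occupied
  → r_2 = 0.7159
beam 3: φ=90°, α=60°
  dir = (cos 60°, sin 60°) = (0.5000, 0.8660); from cell (8,1)
  next x-line at t=1.2400, next y-line at t=0.1848; Δt_x=2.0000, Δt_y=1.1547
    y: enter (8,2) at t=0.1848
    x: enter (9,2) at t=1.2400 ← occupied
  → r_3 = 1.2400

ranges = [0.9699, 0.7159, 1.2400]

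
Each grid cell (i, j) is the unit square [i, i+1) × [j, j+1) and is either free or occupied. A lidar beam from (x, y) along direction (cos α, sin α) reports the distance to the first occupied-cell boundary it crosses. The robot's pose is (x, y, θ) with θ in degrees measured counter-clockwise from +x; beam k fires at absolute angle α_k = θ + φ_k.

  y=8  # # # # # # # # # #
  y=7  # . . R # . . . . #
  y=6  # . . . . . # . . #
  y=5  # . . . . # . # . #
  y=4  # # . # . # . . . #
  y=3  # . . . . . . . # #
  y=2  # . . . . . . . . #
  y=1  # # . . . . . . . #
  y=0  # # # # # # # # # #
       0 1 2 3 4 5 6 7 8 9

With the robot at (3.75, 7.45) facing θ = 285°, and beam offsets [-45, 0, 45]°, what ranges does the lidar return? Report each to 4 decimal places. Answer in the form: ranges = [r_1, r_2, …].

ranges = [3.5000, 6.6775, 0.2887]

beam 1: φ=-45°, α=240°
  cosα=-0.5000 sinα=-0.8660 | (3,7) | tMaxX 1.5000 tMaxY 0.5196 | tΔX 2.0000 tΔY 1.1547
    t=0.5196 [y] (3,6)
    t=1.5000 [x] (2,6)
    t=1.6743 [y] (2,5)
    t=2.8290 [y] (2,4)
    t=3.5000 [x] (1,4) — stop
  → r_1 = 3.5000
beam 2: φ=0°, α=285°
  cosα=0.2588 sinα=-0.9659 | (3,7) | tMaxX 0.9659 tMaxY 0.4659 | tΔX 3.8637 tΔY 1.0353
    t=0.4659 [y] (3,6)
    t=0.9659 [x] (4,6)
    t=1.5012 [y] (4,5)
    t=2.5364 [y] (4,4)
    t=3.5717 [y] (4,3)
    t=4.6070 [y] (4,2)
    t=4.8296 [x] (5,2)
    t=5.6423 [y] (5,1)
    t=6.6775 [y] (5,0) — stop
  → r_2 = 6.6775
beam 3: φ=45°, α=330°
  cosα=0.8660 sinα=-0.5000 | (3,7) | tMaxX 0.2887 tMaxY 0.9000 | tΔX 1.1547 tΔY 2.0000
    t=0.2887 [x] (4,7) — stop
  → r_3 = 0.2887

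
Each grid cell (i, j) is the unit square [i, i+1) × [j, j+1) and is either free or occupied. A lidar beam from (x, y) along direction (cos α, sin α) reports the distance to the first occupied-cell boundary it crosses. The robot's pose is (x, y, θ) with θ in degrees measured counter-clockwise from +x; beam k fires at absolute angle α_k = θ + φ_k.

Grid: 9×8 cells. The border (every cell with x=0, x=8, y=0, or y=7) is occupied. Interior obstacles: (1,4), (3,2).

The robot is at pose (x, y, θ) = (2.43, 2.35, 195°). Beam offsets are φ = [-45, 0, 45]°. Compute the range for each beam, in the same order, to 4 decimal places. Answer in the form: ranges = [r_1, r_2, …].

beam 1: φ=-45°, α=150°
  dir = (cos 150°, sin 150°) = (-0.8660, 0.5000); from cell (2,2)
  next x-line at t=0.4965, next y-line at t=1.3000; Δt_x=1.1547, Δt_y=2.0000
    x: enter (1,2) at t=0.4965
    y: enter (1,3) at t=1.3000
    x: enter (0,3) at t=1.6512 ← occupied
  → r_1 = 1.6512
beam 2: φ=0°, α=195°
  dir = (cos 195°, sin 195°) = (-0.9659, -0.2588); from cell (2,2)
  next x-line at t=0.4452, next y-line at t=1.3523; Δt_x=1.0353, Δt_y=3.8637
    x: enter (1,2) at t=0.4452
    y: enter (1,1) at t=1.3523
    x: enter (0,1) at t=1.4804 ← occupied
  → r_2 = 1.4804
beam 3: φ=45°, α=240°
  dir = (cos 240°, sin 240°) = (-0.5000, -0.8660); from cell (2,2)
  next x-line at t=0.8600, next y-line at t=0.4041; Δt_x=2.0000, Δt_y=1.1547
    y: enter (2,1) at t=0.4041
    x: enter (1,1) at t=0.8600
    y: enter (1,0) at t=1.5588 ← occupied
  → r_3 = 1.5588

ranges = [1.6512, 1.4804, 1.5588]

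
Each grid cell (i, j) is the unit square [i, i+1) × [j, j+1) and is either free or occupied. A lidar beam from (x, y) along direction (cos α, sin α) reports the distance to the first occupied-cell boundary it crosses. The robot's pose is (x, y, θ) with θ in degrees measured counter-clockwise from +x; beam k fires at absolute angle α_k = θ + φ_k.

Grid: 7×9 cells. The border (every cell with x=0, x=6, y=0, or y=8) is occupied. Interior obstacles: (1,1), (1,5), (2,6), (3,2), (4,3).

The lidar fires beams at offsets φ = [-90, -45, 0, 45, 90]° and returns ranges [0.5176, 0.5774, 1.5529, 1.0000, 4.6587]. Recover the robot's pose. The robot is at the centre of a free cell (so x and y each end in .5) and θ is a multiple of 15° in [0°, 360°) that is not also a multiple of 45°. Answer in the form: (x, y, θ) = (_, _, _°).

(x, y, θ) = (1.5, 7.5, 255°)

Enumerate (i+0.5, j+0.5, θ) over the 30 free cells and 16 admissible headings. For each, cast all 5 beams and compare to the given ranges.
  (1.5, 7.5, 195°): beam 3 = 0.5176 ≠ 1.5529 ✗
  (4.5, 1.5, 255°): beam 1 = 3.6235 ≠ 0.5176 ✗
  (4.5, 4.5, 210°): beam 1 = 4.0415 ≠ 0.5176 ✗
  …
  (1.5, 7.5, 255°): r_1=0.5176, r_2=0.5774, r_3=1.5529, r_4=1.0000, r_5=4.6587 — all match ✓
Only this pose fits every beam.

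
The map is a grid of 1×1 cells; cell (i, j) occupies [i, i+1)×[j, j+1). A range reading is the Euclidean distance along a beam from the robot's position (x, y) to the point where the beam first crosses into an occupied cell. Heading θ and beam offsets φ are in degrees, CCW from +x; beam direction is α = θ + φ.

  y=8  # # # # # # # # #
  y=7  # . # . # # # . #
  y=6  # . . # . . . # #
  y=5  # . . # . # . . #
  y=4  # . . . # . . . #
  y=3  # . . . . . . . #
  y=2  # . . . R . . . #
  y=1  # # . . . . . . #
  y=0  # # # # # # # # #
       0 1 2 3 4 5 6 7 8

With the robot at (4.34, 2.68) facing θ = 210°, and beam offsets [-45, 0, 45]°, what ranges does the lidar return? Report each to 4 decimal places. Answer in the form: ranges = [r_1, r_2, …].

beam 1: φ=-45°, α=165°
  dir = (cos 165°, sin 165°) = (-0.9659, 0.2588); from cell (4,2)
  next x-line at t=0.3520, next y-line at t=1.2364; Δt_x=1.0353, Δt_y=3.8637
    x: enter (3,2) at t=0.3520
    y: enter (3,3) at t=1.2364
    x: enter (2,3) at t=1.3873
    x: enter (1,3) at t=2.4225
    x: enter (0,3) at t=3.4578 ← occupied
  → r_1 = 3.4578
beam 2: φ=0°, α=210°
  dir = (cos 210°, sin 210°) = (-0.8660, -0.5000); from cell (4,2)
  next x-line at t=0.3926, next y-line at t=1.3600; Δt_x=1.1547, Δt_y=2.0000
    x: enter (3,2) at t=0.3926
    y: enter (3,1) at t=1.3600
    x: enter (2,1) at t=1.5473
    x: enter (1,1) at t=2.7020 ← occupied
  → r_2 = 2.7020
beam 3: φ=45°, α=255°
  dir = (cos 255°, sin 255°) = (-0.2588, -0.9659); from cell (4,2)
  next x-line at t=1.3137, next y-line at t=0.7040; Δt_x=3.8637, Δt_y=1.0353
    y: enter (4,1) at t=0.7040
    x: enter (3,1) at t=1.3137
    y: enter (3,0) at t=1.7393 ← occupied
  → r_3 = 1.7393

ranges = [3.4578, 2.7020, 1.7393]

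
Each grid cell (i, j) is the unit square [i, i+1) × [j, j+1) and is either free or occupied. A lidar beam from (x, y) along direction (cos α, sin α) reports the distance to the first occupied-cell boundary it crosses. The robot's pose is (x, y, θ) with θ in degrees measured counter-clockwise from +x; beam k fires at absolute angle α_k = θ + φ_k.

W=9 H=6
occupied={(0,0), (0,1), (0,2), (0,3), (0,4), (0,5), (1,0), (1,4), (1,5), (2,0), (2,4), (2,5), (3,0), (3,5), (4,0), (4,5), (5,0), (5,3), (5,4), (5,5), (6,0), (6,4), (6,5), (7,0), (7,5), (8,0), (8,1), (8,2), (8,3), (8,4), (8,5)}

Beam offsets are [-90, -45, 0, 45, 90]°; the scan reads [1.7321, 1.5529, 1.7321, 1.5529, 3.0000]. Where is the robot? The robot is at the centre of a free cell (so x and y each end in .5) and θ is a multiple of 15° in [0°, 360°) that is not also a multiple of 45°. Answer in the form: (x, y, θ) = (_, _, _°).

(x, y, θ) = (2.5, 2.5, 240°)

The pose lattice has 23·16 = 368 candidates. Test each by forward raycasting.
  (7.5, 4.5, 240°): beam 1 = 0.5774 ≠ 1.7321 ✗
  (3.5, 1.5, 285°): beam 1 = 1.9319 ≠ 1.7321 ✗
  (5.5, 1.5, 75°): beam 1 = 1.9319 ≠ 1.7321 ✗
  (3.5, 2.5, 120°): beam 2 = 2.5882 ≠ 1.5529 ✗
  (6.5, 2.5, 120°): beam 3 = 1.0000 ≠ 1.7321 ✗
  …
  (2.5, 2.5, 240°): r_1=1.7321, r_2=1.5529, r_3=1.7321, r_4=1.5529, r_5=3.0000 — all match ✓
No second candidate reproduces the full scan.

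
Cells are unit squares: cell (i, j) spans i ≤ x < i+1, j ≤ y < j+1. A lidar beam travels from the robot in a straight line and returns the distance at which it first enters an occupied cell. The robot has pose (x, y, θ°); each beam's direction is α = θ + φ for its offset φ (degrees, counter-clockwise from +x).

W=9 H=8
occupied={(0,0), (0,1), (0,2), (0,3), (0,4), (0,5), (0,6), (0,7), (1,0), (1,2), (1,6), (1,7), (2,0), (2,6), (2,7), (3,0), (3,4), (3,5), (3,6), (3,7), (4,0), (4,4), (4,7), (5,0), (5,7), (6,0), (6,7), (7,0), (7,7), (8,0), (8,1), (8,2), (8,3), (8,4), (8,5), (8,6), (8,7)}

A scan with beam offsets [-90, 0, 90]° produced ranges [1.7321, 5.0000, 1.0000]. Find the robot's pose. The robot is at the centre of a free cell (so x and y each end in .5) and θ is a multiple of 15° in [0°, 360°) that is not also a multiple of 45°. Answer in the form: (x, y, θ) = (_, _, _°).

Enumerate (i+0.5, j+0.5, θ) over the 35 free cells and 16 admissible headings. For each, cast all 3 beams and compare to the given ranges.
  (6.5, 6.5, 15°): beam 1 = 5.6940 ≠ 1.7321 ✗
  (3.5, 2.5, 150°): beam 2 = 2.8868 ≠ 5.0000 ✗
  (1.5, 1.5, 240°): beam 1 = 0.5774 ≠ 1.7321 ✗
  (6.5, 1.5, 120°): beam 2 = 3.0000 ≠ 5.0000 ✗
  (7.5, 6.5, 300°): beam 1 = 3.0000 ≠ 1.7321 ✗
  …
  (5.5, 6.5, 300°): r_1=1.7321, r_2=5.0000, r_3=1.0000 — all match ✓
Only this pose fits every beam.

(x, y, θ) = (5.5, 6.5, 300°)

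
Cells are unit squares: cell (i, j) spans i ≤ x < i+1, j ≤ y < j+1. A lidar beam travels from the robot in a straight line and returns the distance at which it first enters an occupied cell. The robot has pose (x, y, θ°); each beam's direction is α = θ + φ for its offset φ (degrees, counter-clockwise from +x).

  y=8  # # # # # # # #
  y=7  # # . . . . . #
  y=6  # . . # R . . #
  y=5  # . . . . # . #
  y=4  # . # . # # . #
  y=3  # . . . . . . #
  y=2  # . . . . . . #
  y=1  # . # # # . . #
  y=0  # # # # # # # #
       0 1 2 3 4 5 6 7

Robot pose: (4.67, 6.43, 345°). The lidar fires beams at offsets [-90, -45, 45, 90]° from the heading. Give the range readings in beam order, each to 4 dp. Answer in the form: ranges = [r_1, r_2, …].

ranges = [1.4804, 0.6600, 2.6905, 1.6254]

beam 1: φ=-90°, α=255°
  direction (-0.2588, -0.9659); cell (4,6); t to first gridline: x 2.5887, y 0.4452 (then +3.8637 / +1.0353)
    (4,5) via y @ 0.4452
    (4,4) via y @ 1.4804  # hit
  → r_1 = 1.4804
beam 2: φ=-45°, α=300°
  direction (0.5000, -0.8660); cell (4,6); t to first gridline: x 0.6600, y 0.4965 (then +2.0000 / +1.1547)
    (4,5) via y @ 0.4965
    (5,5) via x @ 0.6600  # hit
  → r_2 = 0.6600
beam 3: φ=45°, α=30°
  direction (0.8660, 0.5000); cell (4,6); t to first gridline: x 0.3811, y 1.1400 (then +1.1547 / +2.0000)
    (5,6) via x @ 0.3811
    (5,7) via y @ 1.1400
    (6,7) via x @ 1.5358
    (7,7) via x @ 2.6905  # hit
  → r_3 = 2.6905
beam 4: φ=90°, α=75°
  direction (0.2588, 0.9659); cell (4,6); t to first gridline: x 1.2750, y 0.5901 (then +3.8637 / +1.0353)
    (4,7) via y @ 0.5901
    (5,7) via x @ 1.2750
    (5,8) via y @ 1.6254  # hit
  → r_4 = 1.6254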